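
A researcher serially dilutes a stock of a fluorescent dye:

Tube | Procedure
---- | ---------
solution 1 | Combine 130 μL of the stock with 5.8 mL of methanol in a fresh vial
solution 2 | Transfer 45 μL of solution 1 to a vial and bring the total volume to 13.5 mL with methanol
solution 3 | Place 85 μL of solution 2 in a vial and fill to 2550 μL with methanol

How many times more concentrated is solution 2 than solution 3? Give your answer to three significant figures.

30.0

Step 1: 130 μL + 5.8 mL = 5930 μL total → factor 5930/130 = 45.615
Step 2: 45 μL brought to 13.5 mL → factor 13500/45 = 300
Step 3: 85 μL brought to 2550 μL → factor 2550/85 = 30
Dilution factor to solution 2 = 13685; to solution 3 = 4.1054 × 10^5
[solution 2]/[solution 3] = (factor to solution 3)/(factor to solution 2) = 4.1054 × 10^5/13685 = 30.0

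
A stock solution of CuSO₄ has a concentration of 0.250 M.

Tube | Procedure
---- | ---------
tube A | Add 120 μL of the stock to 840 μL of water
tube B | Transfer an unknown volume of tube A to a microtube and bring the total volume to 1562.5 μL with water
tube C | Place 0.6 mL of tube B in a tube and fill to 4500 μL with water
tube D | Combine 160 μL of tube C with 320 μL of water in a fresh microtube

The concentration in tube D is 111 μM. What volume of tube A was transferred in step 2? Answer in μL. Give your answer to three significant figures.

125 μL

Step 1: 120 μL + 840 μL = 960 μL total → factor 960/120 = 8
Step 2: v brought to 1562.5 μL → factor = 1562.5 μL/v
Step 3: 0.6 mL brought to 4500 μL → factor 4.5/0.6 = 7.5
Step 4: 160 μL + 320 μL = 480 μL total → factor 480/160 = 3
Product of known-step factors = 180
Overall factor = 0.250 M / (111 μM) = 2252.3
Step-2 factor = 2252.3 / 180 = 12.513
v = 1562.5 μL / 12.513 = 125 μL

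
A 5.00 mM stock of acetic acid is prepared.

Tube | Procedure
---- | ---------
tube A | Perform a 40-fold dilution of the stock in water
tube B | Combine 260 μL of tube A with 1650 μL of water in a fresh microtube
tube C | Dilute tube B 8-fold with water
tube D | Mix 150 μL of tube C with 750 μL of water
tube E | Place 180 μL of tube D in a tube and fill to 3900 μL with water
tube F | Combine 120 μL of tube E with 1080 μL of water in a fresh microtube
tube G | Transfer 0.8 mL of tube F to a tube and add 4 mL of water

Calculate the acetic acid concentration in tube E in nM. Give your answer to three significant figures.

16.4 nM

Step 1: 40-fold → factor 40
Step 2: 260 μL + 1650 μL = 1910 μL total → factor 1910/260 = 7.3462
Step 3: 8-fold → factor 8
Step 4: 150 μL + 750 μL = 900 μL total → factor 900/150 = 6
Step 5: 180 μL brought to 3900 μL → factor 3900/180 = 21.667
Dilution factor through tube E = 40 × 7.3462 × 8 × 6 × 21.667 = 3.056 × 10^5
[tube E] = 5.00 mM / 3.056 × 10^5 = 1.636 × 10^-5 mM = 16.4 nM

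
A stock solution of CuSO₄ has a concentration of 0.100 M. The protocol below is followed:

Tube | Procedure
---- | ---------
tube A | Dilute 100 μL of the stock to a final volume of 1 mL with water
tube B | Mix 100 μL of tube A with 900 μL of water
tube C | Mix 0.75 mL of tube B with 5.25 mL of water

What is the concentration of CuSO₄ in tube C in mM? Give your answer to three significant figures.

Step 1: 100 μL brought to 1 mL → factor 1000/100 = 10
Step 2: 100 μL + 900 μL = 1000 μL total → factor 1000/100 = 10
Step 3: 0.75 mL + 5.25 mL = 6 mL total → factor 6/0.75 = 8
Overall dilution factor = 10 × 10 × 8 = 800
Final = 0.100 M / 800 = 0.0001250 M = 0.125 mM

0.125 mM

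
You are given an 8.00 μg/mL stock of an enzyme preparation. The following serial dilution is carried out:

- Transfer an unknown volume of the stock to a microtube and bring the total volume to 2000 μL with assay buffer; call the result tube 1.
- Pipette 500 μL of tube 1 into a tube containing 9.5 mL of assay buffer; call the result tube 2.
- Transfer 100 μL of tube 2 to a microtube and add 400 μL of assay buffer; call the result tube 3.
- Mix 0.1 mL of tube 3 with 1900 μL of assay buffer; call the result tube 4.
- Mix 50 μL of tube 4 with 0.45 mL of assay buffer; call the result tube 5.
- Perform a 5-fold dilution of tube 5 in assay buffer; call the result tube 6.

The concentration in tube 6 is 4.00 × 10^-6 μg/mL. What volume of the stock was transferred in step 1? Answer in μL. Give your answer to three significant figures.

100 μL

Step 1: v brought to 2000 μL → factor = 2000 μL/v
Step 2: 500 μL + 9.5 mL = 10000 μL total → factor 10000/500 = 20
Step 3: 100 μL + 400 μL = 500 μL total → factor 500/100 = 5
Step 4: 0.1 mL + 1900 μL = 2 mL total → factor 2/0.1 = 20
Step 5: 50 μL + 0.45 mL = 500 μL total → factor 500/50 = 10
Step 6: 5-fold → factor 5
Product of known-step factors = 1 × 10^5
Overall factor = 8.00 μg/mL / (4.00 × 10^-6 μg/mL) = 2 × 10^6
Step-1 factor = 2 × 10^6 / 1 × 10^5 = 20
v = 2000 μL / 20 = 100 μL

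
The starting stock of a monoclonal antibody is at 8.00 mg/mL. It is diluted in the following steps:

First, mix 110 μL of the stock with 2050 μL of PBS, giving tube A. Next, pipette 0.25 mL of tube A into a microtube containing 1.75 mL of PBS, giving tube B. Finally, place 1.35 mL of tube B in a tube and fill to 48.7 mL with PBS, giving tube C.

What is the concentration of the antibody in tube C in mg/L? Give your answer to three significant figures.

1.41 mg/L

Step 1: 110 μL + 2050 μL = 2160 μL total → factor 2160/110 = 19.636
Step 2: 0.25 mL + 1.75 mL = 2 mL total → factor 2/0.25 = 8
Step 3: 1.35 mL brought to 48.7 mL → factor 48.7/1.35 = 36.074
Overall dilution factor = 19.636 × 8 × 36.074 = 5666.9
Final = 8.00 mg/mL / 5666.9 = 0.001412 mg/mL = 1.41 mg/L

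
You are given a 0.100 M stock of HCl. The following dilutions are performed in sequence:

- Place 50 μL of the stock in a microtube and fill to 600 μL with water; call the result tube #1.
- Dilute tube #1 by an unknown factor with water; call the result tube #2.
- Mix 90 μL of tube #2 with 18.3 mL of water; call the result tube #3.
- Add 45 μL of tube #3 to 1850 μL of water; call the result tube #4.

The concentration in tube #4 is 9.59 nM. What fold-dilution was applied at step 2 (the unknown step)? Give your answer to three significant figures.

101-fold

Step 1: 50 μL brought to 600 μL → factor 600/50 = 12
Step 2: unknown factor x
Step 3: 90 μL + 18.3 mL = 18390 μL total → factor 18390/90 = 204.33
Step 4: 45 μL + 1850 μL = 1895 μL total → factor 1895/45 = 42.111
Product of known-step factors = 1.0326 × 10^5
Overall factor = 0.100 M / (9.59 nM) = 1.0428 × 10^7
x = 1.0428 × 10^7 / 1.0326 × 10^5 = 101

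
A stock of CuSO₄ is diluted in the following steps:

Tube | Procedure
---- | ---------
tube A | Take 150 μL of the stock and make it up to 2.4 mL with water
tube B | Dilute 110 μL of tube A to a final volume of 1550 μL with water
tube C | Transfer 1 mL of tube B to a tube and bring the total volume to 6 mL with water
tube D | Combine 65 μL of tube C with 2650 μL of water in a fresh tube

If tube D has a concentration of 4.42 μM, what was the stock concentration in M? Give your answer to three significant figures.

Step 1: 150 μL brought to 2.4 mL → factor 2400/150 = 16
Step 2: 110 μL brought to 1550 μL → factor 1550/110 = 14.091
Step 3: 1 mL brought to 6 mL → factor 6/1 = 6
Step 4: 65 μL + 2650 μL = 2715 μL total → factor 2715/65 = 41.769
Overall dilution factor = 16 × 14.091 × 6 × 41.769 = 56502
Stock = 4.42 μM × 56502 = 2.497 × 10^5 μM = 0.250 M

0.250 M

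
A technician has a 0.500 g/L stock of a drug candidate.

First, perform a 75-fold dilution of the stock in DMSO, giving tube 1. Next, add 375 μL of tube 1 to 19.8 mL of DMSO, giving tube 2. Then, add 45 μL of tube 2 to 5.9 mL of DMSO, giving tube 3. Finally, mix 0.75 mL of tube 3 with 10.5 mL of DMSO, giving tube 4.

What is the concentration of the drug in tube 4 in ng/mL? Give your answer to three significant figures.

Step 1: 75-fold → factor 75
Step 2: 375 μL + 19.8 mL = 20175 μL total → factor 20175/375 = 53.8
Step 3: 45 μL + 5.9 mL = 5945 μL total → factor 5945/45 = 132.11
Step 4: 0.75 mL + 10.5 mL = 11.25 mL total → factor 11.25/0.75 = 15
Overall dilution factor = 75 × 53.8 × 132.11 × 15 = 7.996 × 10^6
Final = 0.500 g/L / 7.996 × 10^6 = 6.253 × 10^-8 g/L = 0.0625 ng/mL

0.0625 ng/mL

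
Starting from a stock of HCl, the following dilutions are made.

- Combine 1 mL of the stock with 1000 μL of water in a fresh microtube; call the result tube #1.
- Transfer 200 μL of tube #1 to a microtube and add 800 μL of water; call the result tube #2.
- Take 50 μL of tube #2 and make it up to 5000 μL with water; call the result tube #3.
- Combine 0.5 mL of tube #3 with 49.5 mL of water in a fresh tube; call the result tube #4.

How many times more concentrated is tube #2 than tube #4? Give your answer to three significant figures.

1.00 × 10^4

Step 1: 1 mL + 1000 μL = 2 mL total → factor 2/1 = 2
Step 2: 200 μL + 800 μL = 1000 μL total → factor 1000/200 = 5
Step 3: 50 μL brought to 5000 μL → factor 5000/50 = 100
Step 4: 0.5 mL + 49.5 mL = 50 mL total → factor 50/0.5 = 100
Dilution factor to tube #2 = 10; to tube #4 = 1 × 10^5
[tube #2]/[tube #4] = (factor to tube #4)/(factor to tube #2) = 1 × 10^5/10 = 1.00 × 10^4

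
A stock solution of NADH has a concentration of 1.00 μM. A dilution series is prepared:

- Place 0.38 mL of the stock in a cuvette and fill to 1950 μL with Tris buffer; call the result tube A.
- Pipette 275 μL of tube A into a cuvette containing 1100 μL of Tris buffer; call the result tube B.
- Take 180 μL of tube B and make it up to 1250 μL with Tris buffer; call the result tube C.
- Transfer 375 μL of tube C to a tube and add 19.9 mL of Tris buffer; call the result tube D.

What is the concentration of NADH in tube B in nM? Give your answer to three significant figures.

Step 1: 0.38 mL brought to 1950 μL → factor 1.95/0.38 = 5.1316
Step 2: 275 μL + 1100 μL = 1375 μL total → factor 1375/275 = 5
Dilution factor through tube B = 5.1316 × 5 = 25.658
[tube B] = 1.00 μM / 25.658 = 0.03897 μM = 39.0 nM

39.0 nM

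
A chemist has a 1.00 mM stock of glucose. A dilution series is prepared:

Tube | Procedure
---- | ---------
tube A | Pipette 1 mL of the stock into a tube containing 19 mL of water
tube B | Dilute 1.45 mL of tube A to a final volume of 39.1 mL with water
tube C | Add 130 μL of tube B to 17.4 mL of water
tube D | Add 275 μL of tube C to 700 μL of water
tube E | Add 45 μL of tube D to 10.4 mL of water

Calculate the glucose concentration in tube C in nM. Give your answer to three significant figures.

13.8 nM

Step 1: 1 mL + 19 mL = 20 mL total → factor 20/1 = 20
Step 2: 1.45 mL brought to 39.1 mL → factor 39.1/1.45 = 26.966
Step 3: 130 μL + 17.4 mL = 17530 μL total → factor 17530/130 = 134.85
Dilution factor through tube C = 20 × 26.966 × 134.85 = 72724
[tube C] = 1.00 mM / 72724 = 1.375 × 10^-5 mM = 13.8 nM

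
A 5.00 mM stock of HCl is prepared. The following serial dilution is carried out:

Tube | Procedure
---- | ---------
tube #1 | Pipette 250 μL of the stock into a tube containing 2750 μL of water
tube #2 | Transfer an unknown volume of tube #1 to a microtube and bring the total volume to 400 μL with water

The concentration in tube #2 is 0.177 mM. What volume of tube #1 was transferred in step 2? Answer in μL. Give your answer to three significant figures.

170 μL

Step 1: 250 μL + 2750 μL = 3000 μL total → factor 3000/250 = 12
Step 2: v brought to 400 μL → factor = 400 μL/v
Product of known-step factors = 12
Overall factor = 5.00 mM / (0.177 mM) = 28.249
Step-2 factor = 28.249 / 12 = 2.354
v = 400 μL / 2.354 = 170 μL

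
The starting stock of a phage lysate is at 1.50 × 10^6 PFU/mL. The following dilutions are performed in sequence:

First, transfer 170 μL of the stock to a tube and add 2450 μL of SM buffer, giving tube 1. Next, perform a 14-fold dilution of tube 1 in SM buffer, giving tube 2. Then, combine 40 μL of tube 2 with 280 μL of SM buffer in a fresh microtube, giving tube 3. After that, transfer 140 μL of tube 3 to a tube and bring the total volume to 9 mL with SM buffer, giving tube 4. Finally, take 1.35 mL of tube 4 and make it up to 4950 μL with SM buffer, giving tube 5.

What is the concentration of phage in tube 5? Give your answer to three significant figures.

Step 1: 170 μL + 2450 μL = 2620 μL total → factor 2620/170 = 15.412
Step 2: 14-fold → factor 14
Step 3: 40 μL + 280 μL = 320 μL total → factor 320/40 = 8
Step 4: 140 μL brought to 9 mL → factor 9000/140 = 64.286
Step 5: 1.35 mL brought to 4950 μL → factor 4.95/1.35 = 3.6667
Overall dilution factor = 15.412 × 14 × 8 × 64.286 × 3.6667 = 4.0687 × 10^5
Final = 1.50 × 10^6 PFU/mL / 4.0687 × 10^5 = 3.69 PFU/mL

3.69 PFU/mL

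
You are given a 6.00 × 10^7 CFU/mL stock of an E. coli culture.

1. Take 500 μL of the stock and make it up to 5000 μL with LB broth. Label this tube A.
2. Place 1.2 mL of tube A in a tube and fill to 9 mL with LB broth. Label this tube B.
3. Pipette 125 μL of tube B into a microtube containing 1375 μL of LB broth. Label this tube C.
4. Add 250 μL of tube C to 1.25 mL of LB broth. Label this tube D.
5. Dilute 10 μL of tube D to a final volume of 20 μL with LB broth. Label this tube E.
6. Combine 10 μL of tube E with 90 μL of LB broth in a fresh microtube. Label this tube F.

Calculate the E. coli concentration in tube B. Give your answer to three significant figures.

8.00 × 10^5 CFU/mL

Step 1: 500 μL brought to 5000 μL → factor 5000/500 = 10
Step 2: 1.2 mL brought to 9 mL → factor 9/1.2 = 7.5
Dilution factor through tube B = 10 × 7.5 = 75
[tube B] = 6.00 × 10^7 CFU/mL / 75 = 8.00 × 10^5 CFU/mL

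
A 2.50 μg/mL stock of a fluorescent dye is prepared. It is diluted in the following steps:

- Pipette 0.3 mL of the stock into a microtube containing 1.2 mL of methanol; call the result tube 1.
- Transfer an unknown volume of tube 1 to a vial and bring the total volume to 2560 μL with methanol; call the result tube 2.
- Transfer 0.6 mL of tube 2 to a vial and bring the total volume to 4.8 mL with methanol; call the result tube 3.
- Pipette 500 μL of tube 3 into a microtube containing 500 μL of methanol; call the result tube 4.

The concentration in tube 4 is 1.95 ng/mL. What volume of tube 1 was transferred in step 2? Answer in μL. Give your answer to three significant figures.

160 μL

Step 1: 0.3 mL + 1.2 mL = 1.5 mL total → factor 1.5/0.3 = 5
Step 2: v brought to 2560 μL → factor = 2560 μL/v
Step 3: 0.6 mL brought to 4.8 mL → factor 4.8/0.6 = 8
Step 4: 500 μL + 500 μL = 1000 μL total → factor 1000/500 = 2
Product of known-step factors = 80
Overall factor = 2.50 μg/mL / (1.95 ng/mL) = 1282.1
Step-2 factor = 1282.1 / 80 = 16.026
v = 2560 μL / 16.026 = 160 μL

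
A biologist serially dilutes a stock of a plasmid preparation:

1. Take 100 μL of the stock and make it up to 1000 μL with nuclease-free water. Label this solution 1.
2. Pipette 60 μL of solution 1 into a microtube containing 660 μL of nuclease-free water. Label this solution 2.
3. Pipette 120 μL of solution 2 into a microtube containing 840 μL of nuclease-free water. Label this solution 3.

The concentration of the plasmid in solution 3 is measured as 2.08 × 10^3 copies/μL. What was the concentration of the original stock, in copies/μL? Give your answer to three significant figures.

Step 1: 100 μL brought to 1000 μL → factor 1000/100 = 10
Step 2: 60 μL + 660 μL = 720 μL total → factor 720/60 = 12
Step 3: 120 μL + 840 μL = 960 μL total → factor 960/120 = 8
Overall dilution factor = 10 × 12 × 8 = 960
Stock = 2.08 × 10^3 copies/μL × 960 = 2.00 × 10^6 copies/μL

2.00 × 10^6 copies/μL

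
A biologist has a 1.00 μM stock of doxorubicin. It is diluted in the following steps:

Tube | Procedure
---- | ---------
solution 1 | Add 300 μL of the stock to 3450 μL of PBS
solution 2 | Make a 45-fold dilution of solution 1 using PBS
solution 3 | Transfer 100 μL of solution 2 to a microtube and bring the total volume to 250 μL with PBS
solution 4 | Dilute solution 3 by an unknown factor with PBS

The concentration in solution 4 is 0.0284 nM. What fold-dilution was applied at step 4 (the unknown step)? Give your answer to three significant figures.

Step 1: 300 μL + 3450 μL = 3750 μL total → factor 3750/300 = 12.5
Step 2: 45-fold → factor 45
Step 3: 100 μL brought to 250 μL → factor 250/100 = 2.5
Step 4: unknown factor x
Product of known-step factors = 1406.2
Overall factor = 1.00 μM / (0.0284 nM) = 35211
x = 35211 / 1406.2 = 25.0

25.0-fold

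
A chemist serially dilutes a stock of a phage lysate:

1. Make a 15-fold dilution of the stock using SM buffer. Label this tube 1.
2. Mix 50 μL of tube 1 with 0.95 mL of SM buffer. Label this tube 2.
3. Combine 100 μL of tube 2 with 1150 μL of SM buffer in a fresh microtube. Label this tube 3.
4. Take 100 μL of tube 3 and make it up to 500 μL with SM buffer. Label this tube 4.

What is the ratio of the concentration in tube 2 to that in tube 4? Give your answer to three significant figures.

62.5

Step 1: 15-fold → factor 15
Step 2: 50 μL + 0.95 mL = 1000 μL total → factor 1000/50 = 20
Step 3: 100 μL + 1150 μL = 1250 μL total → factor 1250/100 = 12.5
Step 4: 100 μL brought to 500 μL → factor 500/100 = 5
Dilution factor to tube 2 = 300; to tube 4 = 18750
[tube 2]/[tube 4] = (factor to tube 4)/(factor to tube 2) = 18750/300 = 62.5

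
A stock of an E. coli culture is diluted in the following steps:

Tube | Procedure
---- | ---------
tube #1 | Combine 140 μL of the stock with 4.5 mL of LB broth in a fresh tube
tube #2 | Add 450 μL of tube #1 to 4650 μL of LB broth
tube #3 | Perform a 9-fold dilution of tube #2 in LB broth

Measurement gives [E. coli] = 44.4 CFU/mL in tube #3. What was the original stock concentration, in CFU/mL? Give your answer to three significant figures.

Step 1: 140 μL + 4.5 mL = 4640 μL total → factor 4640/140 = 33.143
Step 2: 450 μL + 4650 μL = 5100 μL total → factor 5100/450 = 11.333
Step 3: 9-fold → factor 9
Overall dilution factor = 33.143 × 11.333 × 9 = 3380.6
Stock = 44.4 CFU/mL × 3380.6 = 1.50 × 10^5 CFU/mL

1.50 × 10^5 CFU/mL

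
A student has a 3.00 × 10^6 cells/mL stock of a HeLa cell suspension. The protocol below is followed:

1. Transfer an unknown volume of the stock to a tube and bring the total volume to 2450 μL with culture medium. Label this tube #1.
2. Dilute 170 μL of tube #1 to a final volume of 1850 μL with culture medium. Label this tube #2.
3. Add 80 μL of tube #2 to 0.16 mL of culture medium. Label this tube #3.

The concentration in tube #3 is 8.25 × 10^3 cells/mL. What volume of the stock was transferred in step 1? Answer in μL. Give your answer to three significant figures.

220 μL

Step 1: v brought to 2450 μL → factor = 2450 μL/v
Step 2: 170 μL brought to 1850 μL → factor 1850/170 = 10.882
Step 3: 80 μL + 0.16 mL = 240 μL total → factor 240/80 = 3
Product of known-step factors = 32.647
Overall factor = 3.00 × 10^6 cells/mL / (8.25 × 10^3 cells/mL) = 363.64
Step-1 factor = 363.64 / 32.647 = 11.138
v = 2450 μL / 11.138 = 220 μL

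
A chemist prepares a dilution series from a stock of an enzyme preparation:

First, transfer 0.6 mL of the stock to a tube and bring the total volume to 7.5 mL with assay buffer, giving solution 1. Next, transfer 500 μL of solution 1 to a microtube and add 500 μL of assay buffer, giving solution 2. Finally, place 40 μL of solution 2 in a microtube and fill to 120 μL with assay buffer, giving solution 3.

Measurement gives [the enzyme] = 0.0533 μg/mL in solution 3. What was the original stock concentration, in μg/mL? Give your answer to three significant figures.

4.00 μg/mL

Step 1: 0.6 mL brought to 7.5 mL → factor 7.5/0.6 = 12.5
Step 2: 500 μL + 500 μL = 1000 μL total → factor 1000/500 = 2
Step 3: 40 μL brought to 120 μL → factor 120/40 = 3
Overall dilution factor = 12.5 × 2 × 3 = 75
Stock = 0.0533 μg/mL × 75 = 4.00 μg/mL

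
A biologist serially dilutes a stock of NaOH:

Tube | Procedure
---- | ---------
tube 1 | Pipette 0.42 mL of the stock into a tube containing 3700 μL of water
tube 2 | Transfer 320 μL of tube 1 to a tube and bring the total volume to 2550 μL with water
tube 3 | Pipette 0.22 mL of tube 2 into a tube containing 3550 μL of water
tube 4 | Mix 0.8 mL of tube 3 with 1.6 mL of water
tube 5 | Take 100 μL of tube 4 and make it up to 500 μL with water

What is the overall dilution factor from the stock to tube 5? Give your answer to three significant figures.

Step 1: 0.42 mL + 3700 μL = 4.12 mL total → factor 4.12/0.42 = 9.8095
Step 2: 320 μL brought to 2550 μL → factor 2550/320 = 7.9688
Step 3: 0.22 mL + 3550 μL = 3.77 mL total → factor 3.77/0.22 = 17.136
Step 4: 0.8 mL + 1.6 mL = 2.4 mL total → factor 2.4/0.8 = 3
Step 5: 100 μL brought to 500 μL → factor 500/100 = 5
Overall dilution factor = 9.8095 × 7.9688 × 17.136 × 3 × 5 = 20093

2.01 × 10^4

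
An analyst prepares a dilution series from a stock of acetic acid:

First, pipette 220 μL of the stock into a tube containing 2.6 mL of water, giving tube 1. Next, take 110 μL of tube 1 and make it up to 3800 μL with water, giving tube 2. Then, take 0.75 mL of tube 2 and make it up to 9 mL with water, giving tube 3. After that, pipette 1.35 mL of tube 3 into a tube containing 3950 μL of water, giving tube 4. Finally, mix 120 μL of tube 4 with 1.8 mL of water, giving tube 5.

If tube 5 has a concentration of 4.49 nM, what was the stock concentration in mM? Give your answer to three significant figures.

1.50 mM

Step 1: 220 μL + 2.6 mL = 2820 μL total → factor 2820/220 = 12.818
Step 2: 110 μL brought to 3800 μL → factor 3800/110 = 34.545
Step 3: 0.75 mL brought to 9 mL → factor 9/0.75 = 12
Step 4: 1.35 mL + 3950 μL = 5.3 mL total → factor 5.3/1.35 = 3.9259
Step 5: 120 μL + 1.8 mL = 1920 μL total → factor 1920/120 = 16
Overall dilution factor = 12.818 × 34.545 × 12 × 3.9259 × 16 = 3.3378 × 10^5
Stock = 4.49 nM × 3.3378 × 10^5 = 1.499 × 10^6 nM = 1.50 mM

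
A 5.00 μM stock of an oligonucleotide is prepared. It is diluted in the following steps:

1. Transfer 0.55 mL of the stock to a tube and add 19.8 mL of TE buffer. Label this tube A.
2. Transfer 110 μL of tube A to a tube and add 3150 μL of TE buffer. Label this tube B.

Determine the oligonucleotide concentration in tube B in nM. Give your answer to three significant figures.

4.56 nM

Step 1: 0.55 mL + 19.8 mL = 20.35 mL total → factor 20.35/0.55 = 37
Step 2: 110 μL + 3150 μL = 3260 μL total → factor 3260/110 = 29.636
Overall dilution factor = 37 × 29.636 = 1096.5
Final = 5.00 μM / 1096.5 = 0.004560 μM = 4.56 nM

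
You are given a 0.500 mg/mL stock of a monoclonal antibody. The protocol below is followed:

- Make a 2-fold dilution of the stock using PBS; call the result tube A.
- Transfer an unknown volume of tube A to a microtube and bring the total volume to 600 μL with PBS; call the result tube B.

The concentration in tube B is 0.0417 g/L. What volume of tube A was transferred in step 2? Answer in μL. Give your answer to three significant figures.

100 μL

Step 1: 2-fold → factor 2
Step 2: v brought to 600 μL → factor = 600 μL/v
Product of known-step factors = 2
Overall factor = 0.500 mg/mL / (0.0417 g/L) = 11.99
Step-2 factor = 11.99 / 2 = 5.9952
v = 600 μL / 5.9952 = 100 μL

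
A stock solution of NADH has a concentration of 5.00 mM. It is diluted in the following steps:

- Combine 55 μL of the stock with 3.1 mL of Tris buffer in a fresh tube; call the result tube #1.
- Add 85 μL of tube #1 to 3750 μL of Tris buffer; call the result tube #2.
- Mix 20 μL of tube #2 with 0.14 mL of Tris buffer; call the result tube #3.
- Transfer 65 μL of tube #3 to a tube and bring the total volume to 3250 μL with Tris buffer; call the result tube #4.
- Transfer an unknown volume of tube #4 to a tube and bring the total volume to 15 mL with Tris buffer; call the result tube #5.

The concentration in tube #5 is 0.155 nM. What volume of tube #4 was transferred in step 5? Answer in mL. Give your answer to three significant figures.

0.481 mL

Step 1: 55 μL + 3.1 mL = 3155 μL total → factor 3155/55 = 57.364
Step 2: 85 μL + 3750 μL = 3835 μL total → factor 3835/85 = 45.118
Step 3: 20 μL + 0.14 mL = 160 μL total → factor 160/20 = 8
Step 4: 65 μL brought to 3250 μL → factor 3250/65 = 50
Step 5: v brought to 15 mL → factor = 15 mL/v
Product of known-step factors = 1.0352 × 10^6
Overall factor = 5.00 mM / (0.155 nM) = 3.2258 × 10^7
Step-5 factor = 3.2258 × 10^7 / 1.0352 × 10^6 = 31.16
v = 15 mL / 31.16 = 0.481 mL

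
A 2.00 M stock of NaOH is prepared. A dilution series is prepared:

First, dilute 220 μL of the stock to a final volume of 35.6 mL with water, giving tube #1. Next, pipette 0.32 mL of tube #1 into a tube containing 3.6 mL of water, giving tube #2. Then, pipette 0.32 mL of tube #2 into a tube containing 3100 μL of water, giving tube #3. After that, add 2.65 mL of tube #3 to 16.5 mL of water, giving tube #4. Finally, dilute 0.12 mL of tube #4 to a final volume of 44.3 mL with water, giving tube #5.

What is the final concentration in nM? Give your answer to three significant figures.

Step 1: 220 μL brought to 35.6 mL → factor 35600/220 = 161.82
Step 2: 0.32 mL + 3.6 mL = 3.92 mL total → factor 3.92/0.32 = 12.25
Step 3: 0.32 mL + 3100 μL = 3.42 mL total → factor 3.42/0.32 = 10.688
Step 4: 2.65 mL + 16.5 mL = 19.15 mL total → factor 19.15/2.65 = 7.2264
Step 5: 0.12 mL brought to 44.3 mL → factor 44.3/0.12 = 369.17
Overall dilution factor = 161.82 × 12.25 × 10.688 × 7.2264 × 369.17 = 5.6518 × 10^7
Final = 2.00 M / 5.6518 × 10^7 = 3.539 × 10^-8 M = 35.4 nM

35.4 nM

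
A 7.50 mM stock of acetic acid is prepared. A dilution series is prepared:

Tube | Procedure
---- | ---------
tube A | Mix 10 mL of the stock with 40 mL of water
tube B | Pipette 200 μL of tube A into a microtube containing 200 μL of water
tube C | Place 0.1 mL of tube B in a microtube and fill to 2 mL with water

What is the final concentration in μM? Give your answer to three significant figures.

37.5 μM

Step 1: 10 mL + 40 mL = 50 mL total → factor 50/10 = 5
Step 2: 200 μL + 200 μL = 400 μL total → factor 400/200 = 2
Step 3: 0.1 mL brought to 2 mL → factor 2/0.1 = 20
Overall dilution factor = 5 × 2 × 20 = 200
Final = 7.50 mM / 200 = 0.03750 mM = 37.5 μM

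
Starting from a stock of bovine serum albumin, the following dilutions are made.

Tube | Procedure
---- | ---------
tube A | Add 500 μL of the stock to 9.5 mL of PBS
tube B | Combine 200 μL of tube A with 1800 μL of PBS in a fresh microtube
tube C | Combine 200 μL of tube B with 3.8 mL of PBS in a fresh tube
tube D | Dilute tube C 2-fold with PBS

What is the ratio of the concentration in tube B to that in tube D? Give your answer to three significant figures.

40.0

Step 1: 500 μL + 9.5 mL = 10000 μL total → factor 10000/500 = 20
Step 2: 200 μL + 1800 μL = 2000 μL total → factor 2000/200 = 10
Step 3: 200 μL + 3.8 mL = 4000 μL total → factor 4000/200 = 20
Step 4: 2-fold → factor 2
Dilution factor to tube B = 200; to tube D = 8000
[tube B]/[tube D] = (factor to tube D)/(factor to tube B) = 8000/200 = 40.0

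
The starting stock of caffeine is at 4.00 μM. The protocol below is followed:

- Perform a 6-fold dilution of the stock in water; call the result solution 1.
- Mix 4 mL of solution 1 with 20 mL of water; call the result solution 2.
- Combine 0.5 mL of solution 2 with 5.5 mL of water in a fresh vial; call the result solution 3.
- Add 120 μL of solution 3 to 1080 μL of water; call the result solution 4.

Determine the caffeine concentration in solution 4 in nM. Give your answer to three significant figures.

0.926 nM

Step 1: 6-fold → factor 6
Step 2: 4 mL + 20 mL = 24 mL total → factor 24/4 = 6
Step 3: 0.5 mL + 5.5 mL = 6 mL total → factor 6/0.5 = 12
Step 4: 120 μL + 1080 μL = 1200 μL total → factor 1200/120 = 10
Overall dilution factor = 6 × 6 × 12 × 10 = 4320
Final = 4.00 μM / 4320 = 0.0009259 μM = 0.926 nM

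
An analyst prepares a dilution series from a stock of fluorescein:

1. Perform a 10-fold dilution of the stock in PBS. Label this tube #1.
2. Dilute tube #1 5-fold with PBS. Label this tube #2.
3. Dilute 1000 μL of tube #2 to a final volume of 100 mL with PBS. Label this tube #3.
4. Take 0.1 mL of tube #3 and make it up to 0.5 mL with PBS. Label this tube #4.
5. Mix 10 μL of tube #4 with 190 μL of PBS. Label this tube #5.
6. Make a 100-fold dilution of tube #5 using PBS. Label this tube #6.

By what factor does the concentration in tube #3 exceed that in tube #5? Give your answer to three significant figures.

100

Step 1: 10-fold → factor 10
Step 2: 5-fold → factor 5
Step 3: 1000 μL brought to 100 mL → factor 1 × 10^5/1000 = 100
Step 4: 0.1 mL brought to 0.5 mL → factor 0.5/0.1 = 5
Step 5: 10 μL + 190 μL = 200 μL total → factor 200/10 = 20
Dilution factor to tube #3 = 5000; to tube #5 = 5 × 10^5
[tube #3]/[tube #5] = (factor to tube #5)/(factor to tube #3) = 5 × 10^5/5000 = 100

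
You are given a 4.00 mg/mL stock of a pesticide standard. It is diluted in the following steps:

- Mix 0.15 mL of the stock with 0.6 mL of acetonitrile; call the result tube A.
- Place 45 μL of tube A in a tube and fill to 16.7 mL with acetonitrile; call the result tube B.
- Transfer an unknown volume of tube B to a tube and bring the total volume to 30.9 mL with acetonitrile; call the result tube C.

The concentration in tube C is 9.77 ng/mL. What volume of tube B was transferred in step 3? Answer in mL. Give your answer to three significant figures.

0.140 mL

Step 1: 0.15 mL + 0.6 mL = 0.75 mL total → factor 0.75/0.15 = 5
Step 2: 45 μL brought to 16.7 mL → factor 16700/45 = 371.11
Step 3: v brought to 30.9 mL → factor = 30.9 mL/v
Product of known-step factors = 1855.6
Overall factor = 4.00 mg/mL / (9.77 ng/mL) = 4.0942 × 10^5
Step-3 factor = 4.0942 × 10^5 / 1855.6 = 220.64
v = 30.9 mL / 220.64 = 0.140 mL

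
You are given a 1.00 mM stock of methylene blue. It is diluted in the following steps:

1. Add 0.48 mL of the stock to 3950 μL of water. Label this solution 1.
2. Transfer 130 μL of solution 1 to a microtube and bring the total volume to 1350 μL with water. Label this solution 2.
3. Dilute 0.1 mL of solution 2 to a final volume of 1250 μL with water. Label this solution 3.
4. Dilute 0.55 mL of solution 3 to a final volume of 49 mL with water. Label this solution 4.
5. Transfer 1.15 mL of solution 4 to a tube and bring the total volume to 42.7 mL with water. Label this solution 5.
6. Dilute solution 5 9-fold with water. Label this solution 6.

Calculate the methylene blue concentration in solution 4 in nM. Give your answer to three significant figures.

9.37 nM

Step 1: 0.48 mL + 3950 μL = 4.43 mL total → factor 4.43/0.48 = 9.2292
Step 2: 130 μL brought to 1350 μL → factor 1350/130 = 10.385
Step 3: 0.1 mL brought to 1250 μL → factor 1.25/0.1 = 12.5
Step 4: 0.55 mL brought to 49 mL → factor 49/0.55 = 89.091
Dilution factor through solution 4 = 9.2292 × 10.385 × 12.5 × 89.091 = 1.0673 × 10^5
[solution 4] = 1.00 mM / 1.0673 × 10^5 = 9.369 × 10^-6 mM = 9.37 nM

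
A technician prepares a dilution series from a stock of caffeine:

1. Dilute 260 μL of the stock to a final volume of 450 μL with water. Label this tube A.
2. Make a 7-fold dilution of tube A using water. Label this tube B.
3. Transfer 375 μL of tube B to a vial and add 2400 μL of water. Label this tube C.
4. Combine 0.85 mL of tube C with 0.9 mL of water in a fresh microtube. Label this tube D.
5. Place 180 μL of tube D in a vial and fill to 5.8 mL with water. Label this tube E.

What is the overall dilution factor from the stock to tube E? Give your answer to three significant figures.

5.95 × 10^3

Step 1: 260 μL brought to 450 μL → factor 450/260 = 1.7308
Step 2: 7-fold → factor 7
Step 3: 375 μL + 2400 μL = 2775 μL total → factor 2775/375 = 7.4
Step 4: 0.85 mL + 0.9 mL = 1.75 mL total → factor 1.75/0.85 = 2.0588
Step 5: 180 μL brought to 5.8 mL → factor 5800/180 = 32.222
Overall dilution factor = 1.7308 × 7 × 7.4 × 2.0588 × 32.222 = 5947.6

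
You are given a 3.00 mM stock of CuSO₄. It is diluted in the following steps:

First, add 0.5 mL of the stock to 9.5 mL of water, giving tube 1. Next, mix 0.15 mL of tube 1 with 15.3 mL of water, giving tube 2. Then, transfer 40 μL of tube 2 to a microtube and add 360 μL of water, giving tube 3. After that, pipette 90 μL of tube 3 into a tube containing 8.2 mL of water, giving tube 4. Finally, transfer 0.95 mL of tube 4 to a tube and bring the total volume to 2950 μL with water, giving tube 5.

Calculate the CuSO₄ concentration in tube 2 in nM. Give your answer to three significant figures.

1.46 × 10^3 nM

Step 1: 0.5 mL + 9.5 mL = 10 mL total → factor 10/0.5 = 20
Step 2: 0.15 mL + 15.3 mL = 15.45 mL total → factor 15.45/0.15 = 103
Dilution factor through tube 2 = 20 × 103 = 2060
[tube 2] = 3.00 mM / 2060 = 0.001456 mM = 1.46 × 10^3 nM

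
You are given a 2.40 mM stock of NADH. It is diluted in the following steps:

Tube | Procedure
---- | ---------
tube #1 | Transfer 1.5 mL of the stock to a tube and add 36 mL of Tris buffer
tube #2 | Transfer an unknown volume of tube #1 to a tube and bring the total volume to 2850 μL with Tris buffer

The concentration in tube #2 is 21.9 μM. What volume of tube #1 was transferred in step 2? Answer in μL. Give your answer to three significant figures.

Step 1: 1.5 mL + 36 mL = 37.5 mL total → factor 37.5/1.5 = 25
Step 2: v brought to 2850 μL → factor = 2850 μL/v
Product of known-step factors = 25
Overall factor = 2.40 mM / (21.9 μM) = 109.59
Step-2 factor = 109.59 / 25 = 4.3836
v = 2850 μL / 4.3836 = 650 μL

650 μL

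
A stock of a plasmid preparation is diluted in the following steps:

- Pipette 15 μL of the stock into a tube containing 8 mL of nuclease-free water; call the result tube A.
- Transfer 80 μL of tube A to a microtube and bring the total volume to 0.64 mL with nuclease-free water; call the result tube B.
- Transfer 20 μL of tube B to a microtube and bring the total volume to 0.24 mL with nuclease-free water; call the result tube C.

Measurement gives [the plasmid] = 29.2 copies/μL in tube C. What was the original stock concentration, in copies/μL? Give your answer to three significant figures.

Step 1: 15 μL + 8 mL = 8015 μL total → factor 8015/15 = 534.33
Step 2: 80 μL brought to 0.64 mL → factor 640/80 = 8
Step 3: 20 μL brought to 0.24 mL → factor 240/20 = 12
Overall dilution factor = 534.33 × 8 × 12 = 51296
Stock = 29.2 copies/μL × 51296 = 1.50 × 10^6 copies/μL

1.50 × 10^6 copies/μL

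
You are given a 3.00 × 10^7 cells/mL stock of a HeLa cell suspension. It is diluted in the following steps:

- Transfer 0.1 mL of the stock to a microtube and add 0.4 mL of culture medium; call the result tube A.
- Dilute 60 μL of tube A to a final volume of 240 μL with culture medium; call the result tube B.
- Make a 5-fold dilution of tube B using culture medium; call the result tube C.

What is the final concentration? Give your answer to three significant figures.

Step 1: 0.1 mL + 0.4 mL = 0.5 mL total → factor 0.5/0.1 = 5
Step 2: 60 μL brought to 240 μL → factor 240/60 = 4
Step 3: 5-fold → factor 5
Overall dilution factor = 5 × 4 × 5 = 100
Final = 3.00 × 10^7 cells/mL / 100 = 3.00 × 10^5 cells/mL

3.00 × 10^5 cells/mL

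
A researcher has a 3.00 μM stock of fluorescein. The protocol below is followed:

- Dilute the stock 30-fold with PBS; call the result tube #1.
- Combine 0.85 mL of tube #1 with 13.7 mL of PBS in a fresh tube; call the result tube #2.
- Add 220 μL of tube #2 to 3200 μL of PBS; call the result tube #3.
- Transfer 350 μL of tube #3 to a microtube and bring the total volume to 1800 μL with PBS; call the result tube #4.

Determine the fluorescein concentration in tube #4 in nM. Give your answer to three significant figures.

Step 1: 30-fold → factor 30
Step 2: 0.85 mL + 13.7 mL = 14.55 mL total → factor 14.55/0.85 = 17.118
Step 3: 220 μL + 3200 μL = 3420 μL total → factor 3420/220 = 15.545
Step 4: 350 μL brought to 1800 μL → factor 1800/350 = 5.1429
Overall dilution factor = 30 × 17.118 × 15.545 × 5.1429 = 41056
Final = 3.00 μM / 41056 = 7.307 × 10^-5 μM = 0.0731 nM

0.0731 nM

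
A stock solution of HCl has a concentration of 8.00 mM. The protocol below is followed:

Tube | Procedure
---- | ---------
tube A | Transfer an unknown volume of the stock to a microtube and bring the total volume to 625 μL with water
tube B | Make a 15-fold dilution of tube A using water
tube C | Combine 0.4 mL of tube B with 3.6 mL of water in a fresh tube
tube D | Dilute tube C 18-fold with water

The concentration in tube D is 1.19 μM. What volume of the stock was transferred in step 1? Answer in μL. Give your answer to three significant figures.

251 μL

Step 1: v brought to 625 μL → factor = 625 μL/v
Step 2: 15-fold → factor 15
Step 3: 0.4 mL + 3.6 mL = 4 mL total → factor 4/0.4 = 10
Step 4: 18-fold → factor 18
Product of known-step factors = 2700
Overall factor = 8.00 mM / (1.19 μM) = 6722.7
Step-1 factor = 6722.7 / 2700 = 2.4899
v = 625 μL / 2.4899 = 251 μL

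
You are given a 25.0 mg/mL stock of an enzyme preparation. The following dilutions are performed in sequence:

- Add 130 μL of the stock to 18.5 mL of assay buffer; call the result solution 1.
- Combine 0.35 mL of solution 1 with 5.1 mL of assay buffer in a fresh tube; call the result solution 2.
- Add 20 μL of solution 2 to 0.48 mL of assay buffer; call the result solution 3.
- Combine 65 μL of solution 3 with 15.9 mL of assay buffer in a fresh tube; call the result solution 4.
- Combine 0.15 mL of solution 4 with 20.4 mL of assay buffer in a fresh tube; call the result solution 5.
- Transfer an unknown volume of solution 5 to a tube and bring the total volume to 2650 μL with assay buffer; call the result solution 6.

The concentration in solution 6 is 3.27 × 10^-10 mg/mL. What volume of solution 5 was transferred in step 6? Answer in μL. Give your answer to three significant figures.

65.1 μL

Step 1: 130 μL + 18.5 mL = 18630 μL total → factor 18630/130 = 143.31
Step 2: 0.35 mL + 5.1 mL = 5.45 mL total → factor 5.45/0.35 = 15.571
Step 3: 20 μL + 0.48 mL = 500 μL total → factor 500/20 = 25
Step 4: 65 μL + 15.9 mL = 15965 μL total → factor 15965/65 = 245.62
Step 5: 0.15 mL + 20.4 mL = 20.55 mL total → factor 20.55/0.15 = 137
Step 6: v brought to 2650 μL → factor = 2650 μL/v
Product of known-step factors = 1.8772 × 10^9
Overall factor = 25.0 mg/mL / (3.27 × 10^-10 mg/mL) = 7.6453 × 10^10
Step-6 factor = 7.6453 × 10^10 / 1.8772 × 10^9 = 40.727
v = 2650 μL / 40.727 = 65.1 μL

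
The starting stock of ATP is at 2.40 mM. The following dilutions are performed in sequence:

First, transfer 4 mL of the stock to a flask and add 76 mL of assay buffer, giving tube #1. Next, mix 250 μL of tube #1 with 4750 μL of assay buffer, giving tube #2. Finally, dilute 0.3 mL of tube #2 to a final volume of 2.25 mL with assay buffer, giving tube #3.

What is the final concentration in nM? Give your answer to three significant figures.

Step 1: 4 mL + 76 mL = 80 mL total → factor 80/4 = 20
Step 2: 250 μL + 4750 μL = 5000 μL total → factor 5000/250 = 20
Step 3: 0.3 mL brought to 2.25 mL → factor 2.25/0.3 = 7.5
Overall dilution factor = 20 × 20 × 7.5 = 3000
Final = 2.40 mM / 3000 = 0.0008000 mM = 800 nM

800 nM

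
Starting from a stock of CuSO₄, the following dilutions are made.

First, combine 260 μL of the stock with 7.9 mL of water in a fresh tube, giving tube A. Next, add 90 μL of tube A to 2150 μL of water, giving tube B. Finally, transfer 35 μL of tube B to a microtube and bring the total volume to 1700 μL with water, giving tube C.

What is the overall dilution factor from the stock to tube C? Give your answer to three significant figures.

3.79 × 10^4

Step 1: 260 μL + 7.9 mL = 8160 μL total → factor 8160/260 = 31.385
Step 2: 90 μL + 2150 μL = 2240 μL total → factor 2240/90 = 24.889
Step 3: 35 μL brought to 1700 μL → factor 1700/35 = 48.571
Overall dilution factor = 31.385 × 24.889 × 48.571 = 37941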